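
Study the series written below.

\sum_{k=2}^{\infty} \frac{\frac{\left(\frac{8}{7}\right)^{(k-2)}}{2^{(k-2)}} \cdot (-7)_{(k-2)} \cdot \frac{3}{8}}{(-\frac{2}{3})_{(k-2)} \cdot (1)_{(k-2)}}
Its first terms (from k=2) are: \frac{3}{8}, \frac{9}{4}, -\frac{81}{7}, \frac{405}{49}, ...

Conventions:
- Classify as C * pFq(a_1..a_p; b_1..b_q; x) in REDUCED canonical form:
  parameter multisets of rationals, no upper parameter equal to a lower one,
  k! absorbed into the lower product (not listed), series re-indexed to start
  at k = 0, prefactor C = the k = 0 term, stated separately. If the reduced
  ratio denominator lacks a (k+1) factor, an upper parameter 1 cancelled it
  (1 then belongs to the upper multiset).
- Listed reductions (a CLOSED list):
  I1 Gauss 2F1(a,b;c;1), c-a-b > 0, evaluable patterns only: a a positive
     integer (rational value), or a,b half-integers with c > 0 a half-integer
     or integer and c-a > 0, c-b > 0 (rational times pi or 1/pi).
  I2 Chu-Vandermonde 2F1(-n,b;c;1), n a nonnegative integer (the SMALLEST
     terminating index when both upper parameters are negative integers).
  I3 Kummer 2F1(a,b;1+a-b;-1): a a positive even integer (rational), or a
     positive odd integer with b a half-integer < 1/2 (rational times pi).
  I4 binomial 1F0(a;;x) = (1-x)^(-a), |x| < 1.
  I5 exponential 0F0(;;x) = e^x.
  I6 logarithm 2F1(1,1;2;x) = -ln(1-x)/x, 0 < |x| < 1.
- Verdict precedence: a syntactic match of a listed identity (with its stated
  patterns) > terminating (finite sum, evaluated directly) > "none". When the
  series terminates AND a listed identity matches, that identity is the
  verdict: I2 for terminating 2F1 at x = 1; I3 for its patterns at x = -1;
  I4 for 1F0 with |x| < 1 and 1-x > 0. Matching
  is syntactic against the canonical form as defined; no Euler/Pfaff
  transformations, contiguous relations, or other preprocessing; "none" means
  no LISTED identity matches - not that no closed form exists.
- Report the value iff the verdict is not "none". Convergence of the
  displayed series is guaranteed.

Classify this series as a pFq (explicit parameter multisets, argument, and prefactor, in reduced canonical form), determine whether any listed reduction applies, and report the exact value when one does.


Prefactor \frac{3}{8}, argument \frac{4}{7}: 1F1 with upper {-7} over lower {-\frac{2}{3}}. Verdict: terminating (-7 upstairs). 8 nonzero terms in all; added directly. Exact value: -\frac{7512502107}{2997696520}.

Key step: x = \frac{4}{7} and the two k-th powers (C = 3/8) combine into one argument.
Term ratio: r(k) = \frac{4}{7} * (k-7) / [(k-\frac{2}{3}) (k+1)] ; factor over Q: parameters, x = \frac{4}{7}, and C = \frac{3}{8}.


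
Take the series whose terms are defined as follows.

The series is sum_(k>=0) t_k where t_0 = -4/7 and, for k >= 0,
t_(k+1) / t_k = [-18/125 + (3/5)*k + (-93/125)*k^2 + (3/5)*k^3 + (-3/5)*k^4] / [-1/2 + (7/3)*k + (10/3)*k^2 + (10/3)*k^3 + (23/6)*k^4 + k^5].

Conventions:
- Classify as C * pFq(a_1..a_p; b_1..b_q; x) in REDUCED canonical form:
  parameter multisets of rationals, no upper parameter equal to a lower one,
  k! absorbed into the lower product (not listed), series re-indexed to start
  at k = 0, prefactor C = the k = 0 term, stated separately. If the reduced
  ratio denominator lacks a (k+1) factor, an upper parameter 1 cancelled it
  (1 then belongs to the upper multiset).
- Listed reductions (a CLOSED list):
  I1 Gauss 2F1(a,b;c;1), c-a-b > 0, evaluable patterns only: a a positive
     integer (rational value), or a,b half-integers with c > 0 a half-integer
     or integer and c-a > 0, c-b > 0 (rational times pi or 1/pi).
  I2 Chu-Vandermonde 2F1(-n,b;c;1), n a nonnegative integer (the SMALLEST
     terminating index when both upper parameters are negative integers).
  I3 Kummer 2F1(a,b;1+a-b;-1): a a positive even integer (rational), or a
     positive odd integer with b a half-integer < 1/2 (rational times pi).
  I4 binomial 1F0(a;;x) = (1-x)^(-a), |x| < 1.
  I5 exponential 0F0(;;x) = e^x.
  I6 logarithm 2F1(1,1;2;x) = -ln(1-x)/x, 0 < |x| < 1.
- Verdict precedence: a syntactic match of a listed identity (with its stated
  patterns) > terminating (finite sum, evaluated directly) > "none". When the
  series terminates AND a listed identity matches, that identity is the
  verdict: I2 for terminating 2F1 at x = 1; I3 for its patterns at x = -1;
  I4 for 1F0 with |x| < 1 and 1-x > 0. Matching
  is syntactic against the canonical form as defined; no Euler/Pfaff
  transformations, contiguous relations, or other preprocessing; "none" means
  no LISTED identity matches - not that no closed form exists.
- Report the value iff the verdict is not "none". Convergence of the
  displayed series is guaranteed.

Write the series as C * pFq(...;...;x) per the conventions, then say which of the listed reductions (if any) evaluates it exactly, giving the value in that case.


Structural cue: t_0 being -4/7, the expanded ratio factors over Q; C = -4/7, x = -3/5, roots give parameters.
Ratio: r(k) = (-3/5) * (k-3/5) (k-2/5) / [(k-1/6) (k+3) (k+1)] - poly over poly, x = (-3/5) from leading terms; C = -4/7 at k = 0.

Reduced: x = -3/5, 2F2, upper = {-3/5, -2/5}, lower = {-1/6, 3}, C = -4/7. Verdict: none. Every listed pattern misses the 2F2 form at -3/5, upper {-3/5, -2/5}.


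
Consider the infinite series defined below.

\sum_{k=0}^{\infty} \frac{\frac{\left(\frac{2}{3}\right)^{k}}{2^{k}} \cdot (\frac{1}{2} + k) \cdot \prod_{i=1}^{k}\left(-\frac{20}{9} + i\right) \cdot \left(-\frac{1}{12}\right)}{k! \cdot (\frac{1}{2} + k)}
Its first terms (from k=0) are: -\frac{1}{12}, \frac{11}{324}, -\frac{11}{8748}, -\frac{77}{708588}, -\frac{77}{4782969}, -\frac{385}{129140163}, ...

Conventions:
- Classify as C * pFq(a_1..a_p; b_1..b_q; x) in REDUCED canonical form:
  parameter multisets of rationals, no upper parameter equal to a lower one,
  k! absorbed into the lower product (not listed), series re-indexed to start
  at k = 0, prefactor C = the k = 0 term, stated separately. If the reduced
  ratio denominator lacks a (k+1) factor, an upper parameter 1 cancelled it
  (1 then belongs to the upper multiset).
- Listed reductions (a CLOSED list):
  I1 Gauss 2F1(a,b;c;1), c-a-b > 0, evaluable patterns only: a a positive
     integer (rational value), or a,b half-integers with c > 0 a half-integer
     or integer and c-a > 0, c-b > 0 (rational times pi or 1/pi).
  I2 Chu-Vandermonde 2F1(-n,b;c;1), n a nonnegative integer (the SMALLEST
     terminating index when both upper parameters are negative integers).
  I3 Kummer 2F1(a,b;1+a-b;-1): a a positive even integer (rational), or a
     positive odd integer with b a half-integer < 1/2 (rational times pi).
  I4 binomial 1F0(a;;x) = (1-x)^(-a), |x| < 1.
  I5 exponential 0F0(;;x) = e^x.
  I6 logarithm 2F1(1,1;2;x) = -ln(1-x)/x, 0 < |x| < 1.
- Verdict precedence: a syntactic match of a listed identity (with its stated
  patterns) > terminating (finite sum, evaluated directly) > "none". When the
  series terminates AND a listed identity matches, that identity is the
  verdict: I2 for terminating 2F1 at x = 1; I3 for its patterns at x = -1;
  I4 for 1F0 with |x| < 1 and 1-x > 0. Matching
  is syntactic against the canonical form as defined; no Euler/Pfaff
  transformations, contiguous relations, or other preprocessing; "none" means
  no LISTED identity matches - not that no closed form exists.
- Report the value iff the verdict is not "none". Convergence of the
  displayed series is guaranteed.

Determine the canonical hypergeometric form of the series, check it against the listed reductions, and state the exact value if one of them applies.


Key step: t_0 = -\frac{1}{12} here, and striking the common factor k + 1/2 reduces the term (C = -1/12, x = 1/3).
Ratio: r(k) = \frac{1}{3} * (k-\frac{11}{9}) / [(k+1)] - rational in k, leading ratio \frac{1}{3}; with t_0 = -\frac{1}{12}, classification follows.

Prefactor -\frac{1}{12}, argument \frac{1}{3}: 1F0 with upper {-\frac{11}{9}} over lower {-}. Verdict: the binomial series (I4) fires (the 1F0 binomial series: exponent 11/9, x = \frac{1}{3}). Its exact value is \left(-\frac{1}{12}\right) \cdot \left(\frac{2}{3}\right)^{\frac{11}{9}}.


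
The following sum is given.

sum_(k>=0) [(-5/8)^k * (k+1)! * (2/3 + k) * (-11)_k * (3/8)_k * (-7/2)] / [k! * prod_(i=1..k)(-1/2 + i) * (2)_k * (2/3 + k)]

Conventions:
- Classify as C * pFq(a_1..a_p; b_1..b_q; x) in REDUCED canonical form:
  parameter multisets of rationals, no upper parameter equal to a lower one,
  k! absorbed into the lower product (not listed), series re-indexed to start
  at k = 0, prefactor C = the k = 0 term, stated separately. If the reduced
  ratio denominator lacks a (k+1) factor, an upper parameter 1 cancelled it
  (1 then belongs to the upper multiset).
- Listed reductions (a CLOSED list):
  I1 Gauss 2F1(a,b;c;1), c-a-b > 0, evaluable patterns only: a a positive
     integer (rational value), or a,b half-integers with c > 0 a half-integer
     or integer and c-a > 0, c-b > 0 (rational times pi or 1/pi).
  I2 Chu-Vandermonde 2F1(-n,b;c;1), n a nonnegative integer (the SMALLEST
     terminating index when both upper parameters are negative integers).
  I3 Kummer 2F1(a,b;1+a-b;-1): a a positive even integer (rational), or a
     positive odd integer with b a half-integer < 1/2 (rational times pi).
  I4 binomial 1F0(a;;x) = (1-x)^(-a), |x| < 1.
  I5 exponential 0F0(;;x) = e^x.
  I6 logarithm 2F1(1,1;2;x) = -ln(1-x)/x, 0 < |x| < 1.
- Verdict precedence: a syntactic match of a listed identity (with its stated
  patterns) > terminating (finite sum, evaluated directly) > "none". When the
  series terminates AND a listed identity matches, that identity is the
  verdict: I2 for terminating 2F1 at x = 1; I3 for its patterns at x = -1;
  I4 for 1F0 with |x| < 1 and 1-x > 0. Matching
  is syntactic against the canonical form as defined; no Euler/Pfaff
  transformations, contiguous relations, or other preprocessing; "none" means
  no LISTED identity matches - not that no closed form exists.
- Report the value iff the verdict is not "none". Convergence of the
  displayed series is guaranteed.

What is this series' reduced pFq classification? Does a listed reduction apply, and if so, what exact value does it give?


This is -7/2 * 2F1(-11, 3/8; 1/2; -5/8) in reduced canonical form. Verdict: terminating. (-11)_k vanishes past k = 11, leaving a 12-term sum, computed directly. Value: -33379355723200703871/72057594037927936.

First insight: with t_0 = -7/2, the factorial ratio (prefactor -7/2) (k+a-1)!/(a-1)! is a rising factorial (a)_k.
Ratio: r(k) = (-5/8) * (k-11) (k+3/8) / [(k+1/2) (k+1)] - poly over poly, x = (-5/8) from leading terms; C = -7/2 at k = 0.


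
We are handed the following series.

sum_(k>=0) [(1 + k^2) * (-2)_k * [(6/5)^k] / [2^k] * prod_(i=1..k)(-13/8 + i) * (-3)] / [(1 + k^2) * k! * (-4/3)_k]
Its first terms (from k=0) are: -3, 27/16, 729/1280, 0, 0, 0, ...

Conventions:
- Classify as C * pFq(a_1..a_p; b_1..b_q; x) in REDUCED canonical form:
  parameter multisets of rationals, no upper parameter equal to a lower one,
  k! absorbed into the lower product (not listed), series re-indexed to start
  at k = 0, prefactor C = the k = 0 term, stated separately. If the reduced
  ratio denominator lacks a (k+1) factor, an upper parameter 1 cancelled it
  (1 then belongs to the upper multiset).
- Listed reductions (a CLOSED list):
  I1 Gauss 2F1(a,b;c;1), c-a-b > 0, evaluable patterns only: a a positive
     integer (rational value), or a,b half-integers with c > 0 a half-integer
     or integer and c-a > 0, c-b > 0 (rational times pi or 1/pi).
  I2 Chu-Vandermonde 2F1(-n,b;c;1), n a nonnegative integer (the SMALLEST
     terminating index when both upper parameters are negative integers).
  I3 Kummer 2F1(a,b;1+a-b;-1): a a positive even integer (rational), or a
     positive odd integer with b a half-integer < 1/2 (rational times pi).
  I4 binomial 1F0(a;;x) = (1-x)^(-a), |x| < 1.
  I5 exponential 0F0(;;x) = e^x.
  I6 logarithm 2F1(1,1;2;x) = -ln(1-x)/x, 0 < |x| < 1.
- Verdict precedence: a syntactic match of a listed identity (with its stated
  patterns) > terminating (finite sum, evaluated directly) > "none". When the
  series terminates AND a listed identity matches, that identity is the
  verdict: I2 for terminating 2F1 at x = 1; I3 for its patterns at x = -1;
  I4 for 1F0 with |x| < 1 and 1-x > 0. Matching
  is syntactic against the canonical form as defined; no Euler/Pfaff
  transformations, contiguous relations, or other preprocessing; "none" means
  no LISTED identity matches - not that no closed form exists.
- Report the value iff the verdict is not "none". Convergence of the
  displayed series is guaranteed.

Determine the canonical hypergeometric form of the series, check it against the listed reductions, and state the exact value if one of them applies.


Key observation: x = (3/5) and the running product (prefactor -3) telescopes to a rising factorial.
Step ratio: r(k) = (3/5) * (k-2) (k-5/8) / [(k-4/3) (k+1)] - rational in k, leading ratio (3/5); with t_0 = -3, classification follows.

Canonical form: C = -3 times 2F1 with upper {-2, -5/8}, lower {-4/3}, x = 3/5. Verdict: terminating. With -2 upstairs the series is a 3-term polynomial sum; evaluated term by term. Exact value: -951/1280.


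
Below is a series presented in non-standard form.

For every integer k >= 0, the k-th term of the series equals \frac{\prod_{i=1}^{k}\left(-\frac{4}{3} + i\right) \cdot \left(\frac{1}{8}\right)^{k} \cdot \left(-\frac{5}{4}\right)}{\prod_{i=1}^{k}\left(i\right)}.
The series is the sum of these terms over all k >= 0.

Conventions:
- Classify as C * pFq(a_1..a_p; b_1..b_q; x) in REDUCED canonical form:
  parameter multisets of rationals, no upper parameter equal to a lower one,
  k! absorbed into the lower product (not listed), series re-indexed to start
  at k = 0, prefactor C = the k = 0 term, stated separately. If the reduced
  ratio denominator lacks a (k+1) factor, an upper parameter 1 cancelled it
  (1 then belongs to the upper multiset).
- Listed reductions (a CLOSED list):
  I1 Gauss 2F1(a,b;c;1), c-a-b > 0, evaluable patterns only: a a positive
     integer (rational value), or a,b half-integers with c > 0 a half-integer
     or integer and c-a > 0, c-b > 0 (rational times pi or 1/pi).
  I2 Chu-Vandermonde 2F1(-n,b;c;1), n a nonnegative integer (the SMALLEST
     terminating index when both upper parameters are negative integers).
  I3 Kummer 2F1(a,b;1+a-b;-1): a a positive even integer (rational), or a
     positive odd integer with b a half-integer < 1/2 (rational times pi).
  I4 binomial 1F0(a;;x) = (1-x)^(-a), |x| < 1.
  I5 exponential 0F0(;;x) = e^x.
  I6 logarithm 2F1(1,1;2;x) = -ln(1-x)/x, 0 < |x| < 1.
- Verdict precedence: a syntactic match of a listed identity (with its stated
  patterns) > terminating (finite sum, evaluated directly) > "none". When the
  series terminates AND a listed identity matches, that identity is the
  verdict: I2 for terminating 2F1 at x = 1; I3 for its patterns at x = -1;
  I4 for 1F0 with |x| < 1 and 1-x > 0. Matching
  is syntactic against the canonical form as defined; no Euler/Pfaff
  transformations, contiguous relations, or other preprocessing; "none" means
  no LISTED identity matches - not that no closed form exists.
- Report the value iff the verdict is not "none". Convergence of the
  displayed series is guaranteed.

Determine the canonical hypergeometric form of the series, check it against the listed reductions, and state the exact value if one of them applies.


At argument \frac{1}{8}: a 1F0 with upper {-\frac{1}{3}}, lower {-}, scaled by C = -\frac{5}{4}. Verdict: the binomial series (I4) fires (the 1F0 binomial series: exponent 1/3, x = \frac{1}{8}). Exact value: \left(-\frac{5}{4}\right) \cdot \left(\frac{7}{8}\right)^{\frac{1}{3}}.

First insight: t_0 = -\frac{5}{4} here, and the product of the first k integers (C = -5/4) is k!.
Ratio: r(k) = \frac{1}{8} * (k-\frac{1}{3}) / [(k+1)] ; factor over Q: parameters, x = \frac{1}{8}, and C = -\frac{5}{4}.


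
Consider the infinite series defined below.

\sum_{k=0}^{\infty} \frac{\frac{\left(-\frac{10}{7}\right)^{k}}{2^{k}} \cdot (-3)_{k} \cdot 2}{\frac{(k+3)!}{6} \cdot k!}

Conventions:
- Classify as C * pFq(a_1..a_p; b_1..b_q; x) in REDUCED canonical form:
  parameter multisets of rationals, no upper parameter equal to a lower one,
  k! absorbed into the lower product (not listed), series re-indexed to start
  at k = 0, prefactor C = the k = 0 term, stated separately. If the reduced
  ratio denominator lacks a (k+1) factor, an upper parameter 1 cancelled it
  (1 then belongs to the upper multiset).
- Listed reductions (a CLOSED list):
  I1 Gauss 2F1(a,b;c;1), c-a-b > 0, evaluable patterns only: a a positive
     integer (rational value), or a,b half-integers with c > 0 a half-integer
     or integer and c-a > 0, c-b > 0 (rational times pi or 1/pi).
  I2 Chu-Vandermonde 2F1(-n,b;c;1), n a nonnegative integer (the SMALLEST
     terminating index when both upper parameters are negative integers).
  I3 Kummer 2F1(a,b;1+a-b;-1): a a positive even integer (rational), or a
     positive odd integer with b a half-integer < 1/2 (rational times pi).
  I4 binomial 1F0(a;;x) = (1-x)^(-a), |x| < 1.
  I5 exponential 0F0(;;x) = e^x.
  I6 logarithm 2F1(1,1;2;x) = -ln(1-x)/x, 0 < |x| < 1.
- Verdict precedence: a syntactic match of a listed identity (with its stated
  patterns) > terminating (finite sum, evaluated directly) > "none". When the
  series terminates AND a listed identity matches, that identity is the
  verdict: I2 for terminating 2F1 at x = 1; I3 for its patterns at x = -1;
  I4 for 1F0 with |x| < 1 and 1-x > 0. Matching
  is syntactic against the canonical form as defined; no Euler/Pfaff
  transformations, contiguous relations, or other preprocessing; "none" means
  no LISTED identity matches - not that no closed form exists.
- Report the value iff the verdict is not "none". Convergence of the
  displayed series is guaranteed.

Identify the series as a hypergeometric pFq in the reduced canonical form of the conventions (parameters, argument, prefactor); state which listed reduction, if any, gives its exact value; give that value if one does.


Canonical form: C = 2 times 1F1 with upper {-3}, lower {4}, x = -\frac{5}{7}. Verdict: terminating. With -3 upstairs the series is a 4-term polynomial sum; evaluated term by term. Hence: \frac{13297}{4116}.

Structural cue: from the first term 2: the denominator's factorial ratio (prefactor 2) is a lower Pochhammer.
Consecutive-term ratio: r(k) = -\frac{5}{7} * (k-3) / [(k+4) (k+1)] - rational in k, leading ratio -\frac{5}{7}; with t_0 = 2, classification follows.


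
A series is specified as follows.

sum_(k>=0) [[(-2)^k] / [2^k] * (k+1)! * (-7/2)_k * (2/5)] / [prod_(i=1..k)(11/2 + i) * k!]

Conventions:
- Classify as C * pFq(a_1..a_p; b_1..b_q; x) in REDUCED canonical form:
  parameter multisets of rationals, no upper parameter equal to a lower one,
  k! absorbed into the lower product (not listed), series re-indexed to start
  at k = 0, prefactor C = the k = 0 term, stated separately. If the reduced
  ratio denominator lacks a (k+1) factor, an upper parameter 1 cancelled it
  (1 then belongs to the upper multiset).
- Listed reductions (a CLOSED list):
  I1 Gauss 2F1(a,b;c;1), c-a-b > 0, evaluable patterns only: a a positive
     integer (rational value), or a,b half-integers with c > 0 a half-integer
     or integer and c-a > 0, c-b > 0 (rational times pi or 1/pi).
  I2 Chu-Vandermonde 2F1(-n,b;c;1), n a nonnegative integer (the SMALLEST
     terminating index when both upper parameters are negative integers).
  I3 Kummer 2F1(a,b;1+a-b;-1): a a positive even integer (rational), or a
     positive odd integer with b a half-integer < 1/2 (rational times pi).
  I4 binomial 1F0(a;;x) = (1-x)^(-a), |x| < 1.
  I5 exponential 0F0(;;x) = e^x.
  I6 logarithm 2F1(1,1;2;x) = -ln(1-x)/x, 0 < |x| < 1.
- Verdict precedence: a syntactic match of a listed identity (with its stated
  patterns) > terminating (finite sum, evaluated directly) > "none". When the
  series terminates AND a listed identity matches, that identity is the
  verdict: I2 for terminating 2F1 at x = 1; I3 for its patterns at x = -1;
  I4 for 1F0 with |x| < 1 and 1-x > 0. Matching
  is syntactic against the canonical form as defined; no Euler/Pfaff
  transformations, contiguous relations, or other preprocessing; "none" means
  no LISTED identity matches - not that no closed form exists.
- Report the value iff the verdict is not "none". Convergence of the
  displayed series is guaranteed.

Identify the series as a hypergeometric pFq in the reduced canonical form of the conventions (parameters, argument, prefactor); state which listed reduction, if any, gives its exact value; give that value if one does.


Prefactor 2/5, argument -1: 2F1 with upper {-7/2, 2} over lower {13/2}. Verdict: Kummer's theorem (I3) fires (x = -1; c = 13/2 equals 1+a-b for upper {-7/2, 2}: listed pattern). Sum: 11/10.

Key observation: with t_0 = 2/5, the lower running product (C = 2/5) is a rising factorial.
Term ratio: r(k) = (-1) * (k-7/2) (k+2) / [(k+13/2) (k+1)] - rational in k. x = (-1); t_0 = 2/5; negate the roots.


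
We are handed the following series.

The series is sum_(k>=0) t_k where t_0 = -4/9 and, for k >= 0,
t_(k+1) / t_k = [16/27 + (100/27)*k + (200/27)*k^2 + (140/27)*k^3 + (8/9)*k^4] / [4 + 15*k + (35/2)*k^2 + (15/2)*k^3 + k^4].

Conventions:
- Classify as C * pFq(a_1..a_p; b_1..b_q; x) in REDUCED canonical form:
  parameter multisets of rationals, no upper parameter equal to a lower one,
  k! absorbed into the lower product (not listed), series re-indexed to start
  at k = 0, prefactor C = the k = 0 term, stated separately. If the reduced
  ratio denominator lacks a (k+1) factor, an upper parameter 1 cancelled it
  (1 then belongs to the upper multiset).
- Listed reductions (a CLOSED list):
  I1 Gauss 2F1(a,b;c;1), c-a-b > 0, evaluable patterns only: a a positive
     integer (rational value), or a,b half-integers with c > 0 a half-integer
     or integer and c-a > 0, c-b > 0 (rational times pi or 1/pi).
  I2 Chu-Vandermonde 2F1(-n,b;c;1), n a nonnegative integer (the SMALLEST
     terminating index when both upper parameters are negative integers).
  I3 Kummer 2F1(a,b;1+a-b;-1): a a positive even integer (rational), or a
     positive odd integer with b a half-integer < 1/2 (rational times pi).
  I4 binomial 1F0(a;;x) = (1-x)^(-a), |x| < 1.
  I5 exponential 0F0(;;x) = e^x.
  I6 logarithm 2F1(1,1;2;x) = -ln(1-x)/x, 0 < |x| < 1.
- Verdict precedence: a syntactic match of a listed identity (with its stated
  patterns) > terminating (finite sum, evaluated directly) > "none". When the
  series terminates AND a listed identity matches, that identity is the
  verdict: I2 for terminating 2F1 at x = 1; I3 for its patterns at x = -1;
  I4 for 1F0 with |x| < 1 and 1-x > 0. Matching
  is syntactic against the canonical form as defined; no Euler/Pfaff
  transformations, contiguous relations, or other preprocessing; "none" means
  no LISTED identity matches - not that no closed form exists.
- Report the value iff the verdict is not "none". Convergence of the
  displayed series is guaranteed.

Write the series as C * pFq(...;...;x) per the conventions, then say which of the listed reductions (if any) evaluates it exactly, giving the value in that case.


With C = -4/9: the canonical form is 2F1(1/3, 1; 2; 8/9). Verdict: none. Every listed pattern misses the 2F1 form at 8/9, upper {1/3, 1}.

First insight: from the first term -4/9: the parameter 4 appears in both the upper and lower lists and cancels (alongside the other common factor).
Step ratio: r(k) = (8/9) * (k+1/3) (k+1) / [(k+2) (k+1)] - rational; roots negated = parameters, x = (8/9), C = -4/9.


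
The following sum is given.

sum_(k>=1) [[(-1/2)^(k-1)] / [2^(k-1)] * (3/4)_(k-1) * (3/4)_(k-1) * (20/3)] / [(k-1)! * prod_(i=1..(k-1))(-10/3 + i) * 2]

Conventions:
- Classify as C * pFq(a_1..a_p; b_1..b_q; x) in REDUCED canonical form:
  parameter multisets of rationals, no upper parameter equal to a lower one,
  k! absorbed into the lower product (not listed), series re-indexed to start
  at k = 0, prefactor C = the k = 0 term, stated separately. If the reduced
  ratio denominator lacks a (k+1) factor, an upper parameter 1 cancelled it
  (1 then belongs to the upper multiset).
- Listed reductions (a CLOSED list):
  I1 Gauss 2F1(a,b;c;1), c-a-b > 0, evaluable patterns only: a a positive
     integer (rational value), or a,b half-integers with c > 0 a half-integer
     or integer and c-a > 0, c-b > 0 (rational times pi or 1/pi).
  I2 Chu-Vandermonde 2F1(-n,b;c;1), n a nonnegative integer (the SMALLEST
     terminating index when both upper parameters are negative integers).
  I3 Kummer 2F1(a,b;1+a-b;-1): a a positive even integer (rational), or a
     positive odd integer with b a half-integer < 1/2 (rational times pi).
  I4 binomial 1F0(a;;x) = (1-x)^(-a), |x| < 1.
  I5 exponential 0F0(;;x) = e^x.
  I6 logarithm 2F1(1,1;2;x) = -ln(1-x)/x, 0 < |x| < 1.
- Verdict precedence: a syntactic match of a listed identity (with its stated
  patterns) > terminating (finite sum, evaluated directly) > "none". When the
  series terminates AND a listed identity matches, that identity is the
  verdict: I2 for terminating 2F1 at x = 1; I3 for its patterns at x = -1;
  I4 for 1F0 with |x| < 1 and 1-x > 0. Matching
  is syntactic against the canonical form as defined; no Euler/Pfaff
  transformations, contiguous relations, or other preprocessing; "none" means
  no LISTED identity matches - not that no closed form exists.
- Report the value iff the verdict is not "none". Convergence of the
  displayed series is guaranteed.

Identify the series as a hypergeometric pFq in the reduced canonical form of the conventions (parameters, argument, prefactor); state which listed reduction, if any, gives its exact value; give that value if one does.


Prefactor 10/3, argument -1/4: 2F1 with upper {3/4, 3/4} over lower {-7/3}. Verdict: none here - no I1-I6 shape fits x = -1/4 with lower {-7/3}.

Key observation: with t_0 = 10/3, the lower running product (prefactor 10/3) is a rising factorial.
Step ratio: r(k) = (-1/4) * (k+3/4) (k+3/4) / [(k-7/3) (k+1)] - rational in k, leading ratio (-1/4); with t_0 = 10/3, classification follows.


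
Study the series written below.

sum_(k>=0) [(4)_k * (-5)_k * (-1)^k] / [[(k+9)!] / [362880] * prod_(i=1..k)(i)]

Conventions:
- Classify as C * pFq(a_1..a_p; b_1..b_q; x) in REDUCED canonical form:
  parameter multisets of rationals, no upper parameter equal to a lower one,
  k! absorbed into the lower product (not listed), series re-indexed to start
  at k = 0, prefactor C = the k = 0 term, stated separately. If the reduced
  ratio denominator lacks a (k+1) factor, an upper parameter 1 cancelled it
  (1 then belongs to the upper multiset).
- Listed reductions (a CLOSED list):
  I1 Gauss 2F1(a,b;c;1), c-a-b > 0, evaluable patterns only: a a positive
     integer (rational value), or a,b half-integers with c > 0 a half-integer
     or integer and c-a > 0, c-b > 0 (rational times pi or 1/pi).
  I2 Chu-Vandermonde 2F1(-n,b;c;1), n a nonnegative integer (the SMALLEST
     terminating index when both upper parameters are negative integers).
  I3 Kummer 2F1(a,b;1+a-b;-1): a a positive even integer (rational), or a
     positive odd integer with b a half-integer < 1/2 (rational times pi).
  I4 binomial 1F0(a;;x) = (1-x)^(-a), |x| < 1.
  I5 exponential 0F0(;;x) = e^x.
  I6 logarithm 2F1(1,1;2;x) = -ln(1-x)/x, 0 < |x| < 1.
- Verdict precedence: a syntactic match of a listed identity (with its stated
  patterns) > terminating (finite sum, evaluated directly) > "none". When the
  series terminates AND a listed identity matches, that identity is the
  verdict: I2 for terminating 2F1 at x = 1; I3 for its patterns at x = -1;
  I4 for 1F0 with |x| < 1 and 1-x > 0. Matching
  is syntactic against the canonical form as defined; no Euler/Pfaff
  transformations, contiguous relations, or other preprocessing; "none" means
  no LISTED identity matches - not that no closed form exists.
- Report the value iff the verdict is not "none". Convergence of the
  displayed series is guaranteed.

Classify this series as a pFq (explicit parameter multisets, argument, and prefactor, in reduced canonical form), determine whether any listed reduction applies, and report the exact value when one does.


Reduced: x = -1, 2F1, upper = {-5, 4}, lower = {10}, C = 1. Verdict (x = -1): Kummer (I3) applies (x = -1; c = 10 equals 1+a-b for upper {-5, 4}: listed pattern). Its exact value is 6.

Structural cue: from the first term 1: the denominator's factorial ratio (prefactor 1) is a lower Pochhammer.
Adjacent-term ratio: r(k) = (-1) * (k-5) (k+4) / [(k+10) (k+1)] - rational in k, leading ratio (-1); with t_0 = 1, classification follows.


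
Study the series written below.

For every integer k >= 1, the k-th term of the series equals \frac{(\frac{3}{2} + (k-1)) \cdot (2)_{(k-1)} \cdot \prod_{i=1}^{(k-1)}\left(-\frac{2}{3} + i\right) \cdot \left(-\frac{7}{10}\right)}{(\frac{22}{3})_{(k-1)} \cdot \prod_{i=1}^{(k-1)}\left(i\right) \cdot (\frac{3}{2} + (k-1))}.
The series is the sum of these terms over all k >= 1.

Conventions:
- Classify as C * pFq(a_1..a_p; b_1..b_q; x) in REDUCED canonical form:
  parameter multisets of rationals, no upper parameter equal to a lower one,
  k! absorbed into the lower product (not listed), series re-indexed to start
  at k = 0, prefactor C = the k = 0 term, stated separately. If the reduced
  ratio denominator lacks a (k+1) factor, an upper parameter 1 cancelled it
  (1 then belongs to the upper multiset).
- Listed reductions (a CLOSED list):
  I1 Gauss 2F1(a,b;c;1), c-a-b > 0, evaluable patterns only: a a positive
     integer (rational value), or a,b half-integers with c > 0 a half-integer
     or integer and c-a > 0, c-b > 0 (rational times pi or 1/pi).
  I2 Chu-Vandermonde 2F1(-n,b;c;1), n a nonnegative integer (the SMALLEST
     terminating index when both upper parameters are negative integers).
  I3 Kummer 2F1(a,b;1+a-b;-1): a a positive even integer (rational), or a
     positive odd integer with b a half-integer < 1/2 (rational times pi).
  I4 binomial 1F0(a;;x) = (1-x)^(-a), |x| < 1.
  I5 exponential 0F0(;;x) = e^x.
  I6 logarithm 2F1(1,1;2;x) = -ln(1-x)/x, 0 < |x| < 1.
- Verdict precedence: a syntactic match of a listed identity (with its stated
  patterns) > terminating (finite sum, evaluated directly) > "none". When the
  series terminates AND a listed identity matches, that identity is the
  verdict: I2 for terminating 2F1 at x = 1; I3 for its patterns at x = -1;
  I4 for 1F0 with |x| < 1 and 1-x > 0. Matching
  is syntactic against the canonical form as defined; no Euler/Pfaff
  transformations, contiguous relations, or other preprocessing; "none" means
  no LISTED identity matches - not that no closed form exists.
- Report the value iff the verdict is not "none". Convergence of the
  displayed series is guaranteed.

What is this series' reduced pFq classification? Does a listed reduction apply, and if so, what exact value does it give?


Prefactor -\frac{7}{10}, argument 1: 2F1 with upper {\frac{1}{3}, 2} over lower {\frac{22}{3}}. Verdict: this is Gauss's theorem (I1) (x = 1: the Gamma ratio telescopes since c-a-b = 5 > 0 and a = 2 in Z>0). Exact value: -\frac{532}{675}.

Key observation: t_0 being -\frac{7}{10}, the running product (C = -7/10) telescopes to a rising factorial.
Consecutive-term ratio: r(k) = 1 * (k+\frac{1}{3}) (k+2) / [(k+\frac{22}{3}) (k+1)] - rational in k, leading ratio 1; with t_0 = -\frac{7}{10}, classification follows.


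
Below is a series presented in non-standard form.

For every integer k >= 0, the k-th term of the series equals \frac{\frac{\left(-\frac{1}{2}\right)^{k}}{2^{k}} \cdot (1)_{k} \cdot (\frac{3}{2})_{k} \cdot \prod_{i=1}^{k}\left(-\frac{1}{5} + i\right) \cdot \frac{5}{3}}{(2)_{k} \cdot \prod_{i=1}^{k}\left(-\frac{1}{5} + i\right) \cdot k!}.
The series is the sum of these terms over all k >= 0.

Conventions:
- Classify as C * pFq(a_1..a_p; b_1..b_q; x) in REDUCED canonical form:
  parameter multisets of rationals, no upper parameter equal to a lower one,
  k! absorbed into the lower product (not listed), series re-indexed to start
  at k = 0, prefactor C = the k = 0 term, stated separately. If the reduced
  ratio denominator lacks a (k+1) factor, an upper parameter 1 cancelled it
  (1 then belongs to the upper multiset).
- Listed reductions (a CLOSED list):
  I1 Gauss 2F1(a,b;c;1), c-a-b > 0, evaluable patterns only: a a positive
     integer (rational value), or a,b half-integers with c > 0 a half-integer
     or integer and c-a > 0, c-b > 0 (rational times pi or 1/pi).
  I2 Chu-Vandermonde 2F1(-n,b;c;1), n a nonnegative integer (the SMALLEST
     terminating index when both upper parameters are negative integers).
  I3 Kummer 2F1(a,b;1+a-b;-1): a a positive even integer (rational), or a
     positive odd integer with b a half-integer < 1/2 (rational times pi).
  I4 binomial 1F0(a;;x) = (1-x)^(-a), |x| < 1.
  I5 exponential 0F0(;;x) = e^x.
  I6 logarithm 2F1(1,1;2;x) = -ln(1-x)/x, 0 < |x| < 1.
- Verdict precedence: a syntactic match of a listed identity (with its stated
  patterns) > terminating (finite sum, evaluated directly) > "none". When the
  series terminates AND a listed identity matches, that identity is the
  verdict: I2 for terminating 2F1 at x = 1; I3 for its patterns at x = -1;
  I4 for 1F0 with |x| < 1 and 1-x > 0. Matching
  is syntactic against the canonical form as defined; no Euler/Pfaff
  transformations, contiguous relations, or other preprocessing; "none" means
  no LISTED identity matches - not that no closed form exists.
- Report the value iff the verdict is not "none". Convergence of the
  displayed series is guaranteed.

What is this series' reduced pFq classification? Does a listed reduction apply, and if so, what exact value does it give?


Key observation: t_0 = \frac{5}{3} here, and the parameter 4/5 appears in both the upper and lower lists and cancels.
Term ratio: r(k) = -\frac{1}{4} * (k+1) (k+\frac{3}{2}) / [(k+2) (k+1)] ; factor over Q: parameters, x = -\frac{1}{4}, and C = \frac{5}{3}.

This is \frac{5}{3} * 2F1(1, \frac{3}{2}; 2; -\frac{1}{4}) in reduced canonical form. Verdict: none. No listed pattern accepts 2F1(1, \frac{3}{2}; 2; -\frac{1}{4}).


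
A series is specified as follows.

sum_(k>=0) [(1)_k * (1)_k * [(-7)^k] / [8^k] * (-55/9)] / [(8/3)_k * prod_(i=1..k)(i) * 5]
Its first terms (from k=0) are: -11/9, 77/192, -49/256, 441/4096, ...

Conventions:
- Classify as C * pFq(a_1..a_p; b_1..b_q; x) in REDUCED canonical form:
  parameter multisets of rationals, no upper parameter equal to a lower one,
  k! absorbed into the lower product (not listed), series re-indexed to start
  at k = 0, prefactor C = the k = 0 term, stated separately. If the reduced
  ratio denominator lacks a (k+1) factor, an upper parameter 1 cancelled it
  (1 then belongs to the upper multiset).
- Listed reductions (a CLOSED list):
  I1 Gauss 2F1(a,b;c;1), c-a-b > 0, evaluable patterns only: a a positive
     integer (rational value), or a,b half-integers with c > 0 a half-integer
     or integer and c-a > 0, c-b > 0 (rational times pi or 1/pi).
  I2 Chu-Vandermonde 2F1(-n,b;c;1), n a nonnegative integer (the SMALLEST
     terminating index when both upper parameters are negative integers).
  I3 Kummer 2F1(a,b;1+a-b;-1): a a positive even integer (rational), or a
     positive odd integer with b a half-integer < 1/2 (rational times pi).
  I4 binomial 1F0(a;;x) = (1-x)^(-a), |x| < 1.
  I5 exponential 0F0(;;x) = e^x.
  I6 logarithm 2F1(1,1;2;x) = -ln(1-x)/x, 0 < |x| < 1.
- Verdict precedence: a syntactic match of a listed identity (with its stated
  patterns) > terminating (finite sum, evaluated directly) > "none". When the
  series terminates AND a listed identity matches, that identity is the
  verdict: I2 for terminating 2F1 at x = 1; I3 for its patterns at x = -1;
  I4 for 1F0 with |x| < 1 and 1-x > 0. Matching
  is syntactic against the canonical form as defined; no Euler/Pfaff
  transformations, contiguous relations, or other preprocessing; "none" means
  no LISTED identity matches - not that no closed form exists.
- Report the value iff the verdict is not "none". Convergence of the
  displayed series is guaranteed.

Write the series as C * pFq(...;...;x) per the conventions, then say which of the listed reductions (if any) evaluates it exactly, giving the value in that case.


First insight: t_0 = -11/9 here, and the constant factors (C = -11/9) combine into one prefactor.
Consecutive-term ratio: r(k) = (-7/8) * (k+1) (k+1) / [(k+8/3) (k+1)] - rational; roots negated = parameters, x = (-7/8), C = -11/9.

Canonical form: C = -11/9 times 2F1 with upper {1, 1}, lower {8/3}, x = -7/8. Verdict: none (x = -7/8): each listed identity misses the multisets {1, 1} ; {8/3}.


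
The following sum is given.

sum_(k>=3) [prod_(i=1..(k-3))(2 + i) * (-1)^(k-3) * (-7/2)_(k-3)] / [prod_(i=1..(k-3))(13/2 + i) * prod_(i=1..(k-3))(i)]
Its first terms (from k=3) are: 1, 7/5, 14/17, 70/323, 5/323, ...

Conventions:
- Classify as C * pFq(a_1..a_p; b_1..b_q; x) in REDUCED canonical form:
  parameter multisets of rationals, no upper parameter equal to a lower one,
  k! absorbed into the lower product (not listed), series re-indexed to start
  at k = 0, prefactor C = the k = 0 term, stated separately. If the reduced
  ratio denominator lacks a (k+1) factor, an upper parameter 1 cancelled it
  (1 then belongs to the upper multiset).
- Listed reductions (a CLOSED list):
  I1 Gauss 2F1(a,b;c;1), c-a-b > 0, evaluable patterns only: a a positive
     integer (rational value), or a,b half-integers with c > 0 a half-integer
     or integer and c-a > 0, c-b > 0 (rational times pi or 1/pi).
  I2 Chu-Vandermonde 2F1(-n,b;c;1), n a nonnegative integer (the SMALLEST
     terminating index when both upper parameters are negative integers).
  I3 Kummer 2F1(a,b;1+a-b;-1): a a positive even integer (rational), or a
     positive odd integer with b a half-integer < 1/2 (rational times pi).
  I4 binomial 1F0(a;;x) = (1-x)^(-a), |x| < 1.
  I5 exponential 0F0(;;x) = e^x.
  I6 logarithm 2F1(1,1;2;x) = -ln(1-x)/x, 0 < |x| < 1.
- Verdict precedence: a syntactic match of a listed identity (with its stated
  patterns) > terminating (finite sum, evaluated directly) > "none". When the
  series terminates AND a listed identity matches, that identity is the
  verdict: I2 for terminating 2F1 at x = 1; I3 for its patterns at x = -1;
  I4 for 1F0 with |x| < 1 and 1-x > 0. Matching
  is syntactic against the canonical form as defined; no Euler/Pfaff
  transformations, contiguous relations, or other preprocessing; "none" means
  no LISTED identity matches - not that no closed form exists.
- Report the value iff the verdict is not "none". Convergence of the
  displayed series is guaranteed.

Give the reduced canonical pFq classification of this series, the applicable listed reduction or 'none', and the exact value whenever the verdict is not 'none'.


At argument -1: a 2F1 with upper {-7/2, 3}, lower {15/2}, scaled by C = 1. Verdict at x = -1: Kummer's theorem (I3) matches (x = -1; c = 15/2 equals 1+a-b for upper {-7/2, 3}: listed pattern). Sum: (9009/8192) * pi.

Key step: t_0 = 1 here, and the lower running product (C = 1, x = -1) is a rising factorial.
Step ratio: r(k) = (-1) * (k-7/2) (k+3) / [(k+15/2) (k+1)] - rational in k, leading ratio (-1); with t_0 = 1, classification follows.


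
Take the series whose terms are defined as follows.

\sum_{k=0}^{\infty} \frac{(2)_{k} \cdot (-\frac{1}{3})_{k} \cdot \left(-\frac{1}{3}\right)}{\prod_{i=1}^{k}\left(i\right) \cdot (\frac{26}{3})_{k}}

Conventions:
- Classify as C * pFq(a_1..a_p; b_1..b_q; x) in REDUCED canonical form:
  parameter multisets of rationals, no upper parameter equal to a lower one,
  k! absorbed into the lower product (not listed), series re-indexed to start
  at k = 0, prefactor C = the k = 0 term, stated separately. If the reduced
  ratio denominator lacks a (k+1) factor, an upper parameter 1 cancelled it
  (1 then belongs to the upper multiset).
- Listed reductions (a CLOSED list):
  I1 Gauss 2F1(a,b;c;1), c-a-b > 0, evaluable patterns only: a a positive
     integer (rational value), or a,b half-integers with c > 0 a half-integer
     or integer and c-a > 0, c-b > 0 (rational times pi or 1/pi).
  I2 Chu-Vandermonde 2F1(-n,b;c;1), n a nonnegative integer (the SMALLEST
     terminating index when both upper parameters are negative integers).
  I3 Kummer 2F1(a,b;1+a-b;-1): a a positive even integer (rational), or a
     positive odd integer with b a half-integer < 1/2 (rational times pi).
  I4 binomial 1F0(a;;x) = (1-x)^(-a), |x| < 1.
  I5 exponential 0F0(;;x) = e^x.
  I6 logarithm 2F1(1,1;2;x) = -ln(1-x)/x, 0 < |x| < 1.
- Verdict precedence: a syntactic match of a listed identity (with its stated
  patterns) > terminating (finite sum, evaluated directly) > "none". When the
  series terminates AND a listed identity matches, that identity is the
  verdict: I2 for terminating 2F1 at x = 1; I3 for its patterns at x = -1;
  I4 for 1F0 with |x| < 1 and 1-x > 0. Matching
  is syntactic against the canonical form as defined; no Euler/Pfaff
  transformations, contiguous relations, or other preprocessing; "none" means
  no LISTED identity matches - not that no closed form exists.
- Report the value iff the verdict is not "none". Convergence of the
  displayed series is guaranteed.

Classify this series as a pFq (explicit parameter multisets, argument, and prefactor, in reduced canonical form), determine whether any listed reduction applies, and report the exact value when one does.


Classification (C = -\frac{1}{3}): 2F1 with upper {-\frac{1}{3}, 2}, lower {\frac{26}{3}}, argument x = 1. Verdict: the Gauss summation I1 applies (x = 1: the Gamma ratio telescopes since c-a-b = 7 > 0 and a = 2 in Z>0). Sum: -\frac{115}{378}.

Key step: with t_0 = -\frac{1}{3}, the product of the first k integers (C = -1/3) is k!.
Ratio: r(k) = 1 * (k-\frac{1}{3}) (k+2) / [(k+\frac{26}{3}) (k+1)] - rational in k, leading ratio 1; with t_0 = -\frac{1}{3}, classification follows.
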